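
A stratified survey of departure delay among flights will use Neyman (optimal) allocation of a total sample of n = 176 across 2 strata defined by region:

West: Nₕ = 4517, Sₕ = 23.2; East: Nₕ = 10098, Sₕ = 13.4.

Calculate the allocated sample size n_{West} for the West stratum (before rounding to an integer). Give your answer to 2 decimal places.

76.81

Neyman allocation: nₕ = n·NₕSₕ / Σⱼ NⱼSⱼ.
Σ NⱼSⱼ = 4517·23.2 + 10098·13.4 = 240107.6.
n_{West} = 176·4517·23.2 / 240107.6 = 76.81.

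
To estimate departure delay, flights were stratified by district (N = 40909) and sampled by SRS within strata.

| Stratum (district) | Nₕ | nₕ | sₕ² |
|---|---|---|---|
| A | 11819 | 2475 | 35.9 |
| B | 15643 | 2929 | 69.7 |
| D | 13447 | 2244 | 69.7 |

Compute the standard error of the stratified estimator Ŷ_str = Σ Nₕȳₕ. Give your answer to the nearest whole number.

3319

Var(Ŷ_str) = Σₕ Nₕ²(1 − fₕ)sₕ²/nₕ.
A: 11819²·(1 − 2475/11819)·35.9/2475 = 1.6018904 × 10^6.
B: 15643²·(1 − 2929/15643)·69.7/2929 = 4.7327728 × 10^6.
D: 13447²·(1 − 2244/13447)·69.7/2244 = 4.6791791 × 10^6.
Sum = 1.1013842 × 10^7.
SE = √(1.1013842 × 10^7) = 3319.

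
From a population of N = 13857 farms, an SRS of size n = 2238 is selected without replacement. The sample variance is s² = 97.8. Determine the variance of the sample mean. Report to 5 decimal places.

0.03664

Under SRS without replacement, Var(ȳ) = (1 − f)·s²/n with f = n/N = 2238/13857 = 0.16150682.
Var(ȳ) = (1 − 0.16150682)·97.8/2238 = 0.83849318·0.043699732 = 0.036641927.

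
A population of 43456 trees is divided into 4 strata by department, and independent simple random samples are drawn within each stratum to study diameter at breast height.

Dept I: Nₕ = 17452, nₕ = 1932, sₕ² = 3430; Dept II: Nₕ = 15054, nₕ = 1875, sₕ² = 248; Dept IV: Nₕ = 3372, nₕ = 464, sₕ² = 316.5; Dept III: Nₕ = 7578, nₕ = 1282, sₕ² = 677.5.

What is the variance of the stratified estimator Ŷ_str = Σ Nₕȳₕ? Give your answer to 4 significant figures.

5.390 × 10^8

Var(Ŷ_str) = Σₕ Nₕ²(1 − fₕ)sₕ²/nₕ.
Dept I: 17452²·(1 − 1932/17452)·3430/1932 = 4.8086583 × 10^8.
Dept II: 15054²·(1 − 1875/15054)·248/1875 = 2.6241266 × 10^7.
Dept IV: 3372²·(1 − 464/3372)·316.5/464 = 6.6886382 × 10^6.
Dept III: 7578²·(1 − 1282/7578)·677.5/1282 = 2.5213933 × 10^7.
Sum = 5.3900967 × 10^8.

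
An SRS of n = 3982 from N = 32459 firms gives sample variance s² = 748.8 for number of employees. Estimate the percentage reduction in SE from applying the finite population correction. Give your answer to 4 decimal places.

f = n/N = 3982/32459 = 0.12267784.
SE_no-fpc = √(s²/n) = 0.43364295; SE_fpc = √((1−f)s²/n) = 0.40617374.
Ratio = √(1−f) = 0.93665477. Reduction = 100·(1 − 0.93665477) = 6.3345%.

6.3345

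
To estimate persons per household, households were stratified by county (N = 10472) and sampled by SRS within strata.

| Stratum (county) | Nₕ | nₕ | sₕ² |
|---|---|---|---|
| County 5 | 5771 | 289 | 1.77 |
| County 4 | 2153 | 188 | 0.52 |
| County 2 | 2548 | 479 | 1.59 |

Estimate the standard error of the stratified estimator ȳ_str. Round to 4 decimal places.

Var(ȳ_str) = Σₕ Wₕ²(1 − fₕ)sₕ²/nₕ with Wₕ = Nₕ/N, N = 10472.
County 5: Wₕ = 0.55108862; term = 0.55108862²·(1 − 0.05007798)·1.77/289 = 0.0017668768.
County 4: Wₕ = 0.20559587; term = 0.20559587²·(1 − 0.08732002)·0.52/188 = 1.0670698 × 10^-4.
County 2: Wₕ = 0.24331551; term = 0.24331551²·(1 − 0.18799058)·1.59/479 = 1.5957405 × 10^-4.
Sum = 0.0020331578.
SE = √(0.0020331578) = 0.0451.

0.0451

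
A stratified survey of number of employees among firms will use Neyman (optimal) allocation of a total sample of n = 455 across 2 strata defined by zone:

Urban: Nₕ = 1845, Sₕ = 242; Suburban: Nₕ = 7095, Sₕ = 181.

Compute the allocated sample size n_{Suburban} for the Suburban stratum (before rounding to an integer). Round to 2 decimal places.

Neyman allocation: nₕ = n·NₕSₕ / Σⱼ NⱼSⱼ.
Σ NⱼSⱼ = 1845·242 + 7095·181 = 1.730685 × 10^6.
n_{Suburban} = 455·7095·181 / (1.730685 × 10^6) = 337.62.

337.62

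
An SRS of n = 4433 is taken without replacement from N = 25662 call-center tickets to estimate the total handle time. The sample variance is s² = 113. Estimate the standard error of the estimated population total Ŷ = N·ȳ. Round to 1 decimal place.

3726.5

Var(Ŷ) = N²·Var(ȳ) = N²·(1 − n/N)·s²/n.
f = 4433/25662 = 0.17274569; Var(ȳ) = 0.82725431·113/4433 = 0.02108724.
Var(Ŷ) = 25662² · 0.02108724 = 1.3886754 × 10^7.
SE(Ŷ) = √(1.3886754 × 10^7) = 3726.5.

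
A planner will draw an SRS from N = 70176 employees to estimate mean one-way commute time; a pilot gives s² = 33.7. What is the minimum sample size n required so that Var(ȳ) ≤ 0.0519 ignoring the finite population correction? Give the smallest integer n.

Without fpc, n₀ = s²/D = 33.7/0.0519 = 649.3256.
Rounding up, n = 650.

650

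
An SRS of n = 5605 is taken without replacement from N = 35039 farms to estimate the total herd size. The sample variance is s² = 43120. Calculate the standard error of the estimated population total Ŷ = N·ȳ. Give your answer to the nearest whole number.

89074

Var(Ŷ) = N²·Var(ȳ) = N²·(1 − n/N)·s²/n.
f = 5605/35039 = 0.15996461; Var(ȳ) = 0.84003539·43120/5605 = 6.4625024.
Var(Ŷ) = 35039² · 6.4625024 = 7.9342179 × 10^9.
SE(Ŷ) = √(7.9342179 × 10^9) = 89074.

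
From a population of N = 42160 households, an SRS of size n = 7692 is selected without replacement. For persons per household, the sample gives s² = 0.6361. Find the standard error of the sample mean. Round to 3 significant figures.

Under SRS without replacement, Var(ȳ) = (1 − f)·s²/n with f = n/N = 7692/42160 = 0.18244782.
Var(ȳ) = (1 − 0.18244782)·0.6361/7692 = 0.81755218·8.2696308 × 10^-5 = 6.7608547 × 10^-5.
SE(ȳ) = √(6.7608547 × 10^-5) = 0.00822.

0.00822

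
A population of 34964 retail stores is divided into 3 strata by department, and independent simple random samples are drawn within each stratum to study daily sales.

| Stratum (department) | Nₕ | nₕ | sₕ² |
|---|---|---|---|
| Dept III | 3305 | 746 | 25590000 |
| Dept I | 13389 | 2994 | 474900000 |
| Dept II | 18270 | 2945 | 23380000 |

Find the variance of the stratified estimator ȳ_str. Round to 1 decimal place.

Var(ȳ_str) = Σₕ Wₕ²(1 − fₕ)sₕ²/nₕ with Wₕ = Nₕ/N, N = 34964.
Dept III: Wₕ = 0.09452580; term = 0.09452580²·(1 − 0.22571861)·25590000/746 = 237.31817.
Dept I: Wₕ = 0.38293673; term = 0.38293673²·(1 − 0.22361640)·474900000/2994 = 18058.463.
Dept II: Wₕ = 0.52253747; term = 0.52253747²·(1 − 0.16119321)·23380000/2945 = 1818.2601.
Sum = 20114.041.

20114.0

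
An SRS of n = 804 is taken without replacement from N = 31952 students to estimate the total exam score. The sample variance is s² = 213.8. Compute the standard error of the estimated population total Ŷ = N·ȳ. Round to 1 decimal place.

16268.2

Var(Ŷ) = N²·Var(ȳ) = N²·(1 − n/N)·s²/n.
f = 804/31952 = 0.02516274; Var(ȳ) = 0.97483726·213.8/804 = 0.25922911.
Var(Ŷ) = 31952² · 0.25922911 = 2.6465485 × 10^8.
SE(Ŷ) = √(2.6465485 × 10^8) = 16268.2.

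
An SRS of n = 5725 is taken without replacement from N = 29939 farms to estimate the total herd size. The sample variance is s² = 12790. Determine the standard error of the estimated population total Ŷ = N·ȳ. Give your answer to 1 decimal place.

40243.8

Var(Ŷ) = N²·Var(ȳ) = N²·(1 − n/N)·s²/n.
f = 5725/29939 = 0.19122215; Var(ȳ) = 0.80877785·12790/5725 = 1.8068592.
Var(Ŷ) = 29939² · 1.8068592 = 1.6195669 × 10^9.
SE(Ŷ) = √(1.6195669 × 10^9) = 40243.8.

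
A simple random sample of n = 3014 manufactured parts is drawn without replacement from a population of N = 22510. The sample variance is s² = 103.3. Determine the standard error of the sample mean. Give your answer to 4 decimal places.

Under SRS without replacement, Var(ȳ) = (1 − f)·s²/n with f = n/N = 3014/22510 = 0.13389605.
Var(ȳ) = (1 − 0.13389605)·103.3/3014 = 0.86610395·0.034273391 = 0.029684319.
SE(ȳ) = √(0.029684319) = 0.1723.

0.1723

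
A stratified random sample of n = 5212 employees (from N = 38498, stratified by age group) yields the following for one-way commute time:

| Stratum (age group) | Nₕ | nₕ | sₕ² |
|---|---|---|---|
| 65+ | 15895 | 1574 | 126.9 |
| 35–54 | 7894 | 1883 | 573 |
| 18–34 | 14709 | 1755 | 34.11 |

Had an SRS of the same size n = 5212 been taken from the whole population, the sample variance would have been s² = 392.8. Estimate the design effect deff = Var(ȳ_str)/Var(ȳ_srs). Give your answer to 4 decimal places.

0.3779

Var(ȳ_str) = Σ Wₕ²(1−fₕ)sₕ²/nₕ with Wₕ = Nₕ/38498:
  65+: (15895/38498)²·(1−1574/15895)·126.9/1574 = 0.012382674
  35–54: (7894/38498)²·(1−1883/7894)·573/1883 = 0.0097425314
  18–34: (14709/38498)²·(1−1755/14709)·34.11/1755 = 0.0024987068
  → Var(ȳ_str) = 0.024623912.
Var(ȳ_srs) = (1 − 5212/38498)·392.8/5212 = 0.065161416.
deff = 0.024623912 / 0.065161416 = 0.3779.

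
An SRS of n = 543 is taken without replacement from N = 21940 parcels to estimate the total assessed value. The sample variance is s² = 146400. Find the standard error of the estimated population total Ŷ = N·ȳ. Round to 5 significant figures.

Var(Ŷ) = N²·Var(ȳ) = N²·(1 − n/N)·s²/n.
f = 543/21940 = 0.02474932; Var(ȳ) = 0.97525068·146400/543 = 262.94052.
Var(Ŷ) = 21940² · 262.94052 = 1.2657 × 10^11.
SE(Ŷ) = √(1.2657 × 10^11) = 355770.

355770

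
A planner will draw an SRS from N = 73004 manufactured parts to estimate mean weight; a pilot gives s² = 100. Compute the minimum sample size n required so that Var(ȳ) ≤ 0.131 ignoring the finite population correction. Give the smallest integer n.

764

Without fpc, n₀ = s²/D = 100/0.131 = 763.3588.
Rounding up, n = 764.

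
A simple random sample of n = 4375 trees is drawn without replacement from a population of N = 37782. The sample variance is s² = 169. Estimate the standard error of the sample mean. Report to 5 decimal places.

0.18481

Under SRS without replacement, Var(ȳ) = (1 − f)·s²/n with f = n/N = 4375/37782 = 0.11579588.
Var(ȳ) = (1 − 0.11579588)·169/4375 = 0.88420412·0.038628571 = 0.034155542.
SE(ȳ) = √(0.034155542) = 0.18481.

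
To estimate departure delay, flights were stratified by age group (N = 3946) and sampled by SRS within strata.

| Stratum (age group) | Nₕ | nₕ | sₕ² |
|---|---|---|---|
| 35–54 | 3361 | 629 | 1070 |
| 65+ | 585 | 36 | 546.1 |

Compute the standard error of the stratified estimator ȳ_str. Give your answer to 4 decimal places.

1.1472

Var(ȳ_str) = Σₕ Wₕ²(1 − fₕ)sₕ²/nₕ with Wₕ = Nₕ/N, N = 3946.
35–54: Wₕ = 0.85174861; term = 0.85174861²·(1 − 0.18714668)·1070/629 = 1.0031553.
65+: Wₕ = 0.14825139; term = 0.14825139²·(1 − 0.06153846)·546.1/36 = 0.31288427.
Sum = 1.3160396.
SE = √(1.3160396) = 1.1472.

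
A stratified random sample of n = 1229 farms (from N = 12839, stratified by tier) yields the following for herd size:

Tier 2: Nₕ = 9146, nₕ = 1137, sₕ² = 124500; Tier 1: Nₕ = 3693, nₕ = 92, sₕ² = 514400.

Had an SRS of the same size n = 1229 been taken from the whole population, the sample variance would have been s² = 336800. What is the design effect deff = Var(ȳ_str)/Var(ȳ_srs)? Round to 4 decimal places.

2.0166

Var(ȳ_str) = Σ Wₕ²(1−fₕ)sₕ²/nₕ with Wₕ = Nₕ/12839:
  Tier 2: (9146/12839)²·(1−1137/9146)·124500/1137 = 48.658193
  Tier 1: (3693/12839)²·(1−92/3693)·514400/92 = 451.07958
  → Var(ȳ_str) = 499.73777.
Var(ȳ_srs) = (1 − 1229/12839)·336800/1229 = 247.81137.
deff = 499.73777 / 247.81137 = 2.0166.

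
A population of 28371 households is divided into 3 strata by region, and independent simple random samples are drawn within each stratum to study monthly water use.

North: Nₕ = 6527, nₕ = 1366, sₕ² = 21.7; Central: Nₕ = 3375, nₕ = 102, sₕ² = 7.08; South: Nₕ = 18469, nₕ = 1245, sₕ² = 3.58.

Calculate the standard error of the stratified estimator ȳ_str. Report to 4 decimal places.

0.0525

Var(ȳ_str) = Σₕ Wₕ²(1 − fₕ)sₕ²/nₕ with Wₕ = Nₕ/N, N = 28371.
North: Wₕ = 0.23005886; term = 0.23005886²·(1 − 0.20928451)·21.7/1366 = 6.6482481 × 10^-4.
Central: Wₕ = 0.11895950; term = 0.11895950²·(1 − 0.03022222)·7.08/102 = 9.5258465 × 10^-4.
South: Wₕ = 0.65098164; term = 0.65098164²·(1 − 0.06741026)·3.58/1245 = 0.0011364276.
Sum = 0.0027538371.
SE = √(0.0027538371) = 0.0525.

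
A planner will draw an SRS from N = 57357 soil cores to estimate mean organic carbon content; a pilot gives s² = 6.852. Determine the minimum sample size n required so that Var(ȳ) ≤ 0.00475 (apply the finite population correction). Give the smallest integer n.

Without fpc, n₀ = s²/D = 6.852/0.00475 = 1442.5263.
With fpc, (1 − n/N)·s²/n ≤ D requires n ≥ n₀/(1 + n₀/N) = 1442.5263/(1 + 1442.5263/57357) = 1407.1369.
Rounding up, n = 1408.

1408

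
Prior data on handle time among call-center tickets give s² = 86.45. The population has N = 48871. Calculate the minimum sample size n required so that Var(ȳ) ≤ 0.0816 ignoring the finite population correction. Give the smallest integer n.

1060

Without fpc, n₀ = s²/D = 86.45/0.0816 = 1059.4363.
Rounding up, n = 1060.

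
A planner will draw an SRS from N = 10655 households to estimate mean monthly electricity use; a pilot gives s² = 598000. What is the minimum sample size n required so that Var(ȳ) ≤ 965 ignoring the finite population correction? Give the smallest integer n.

620

Without fpc, n₀ = s²/D = 598000/965 = 619.6891.
Rounding up, n = 620.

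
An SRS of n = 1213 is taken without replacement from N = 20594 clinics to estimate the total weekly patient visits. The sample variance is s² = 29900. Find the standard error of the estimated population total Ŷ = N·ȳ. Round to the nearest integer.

99189

Var(Ŷ) = N²·Var(ȳ) = N²·(1 − n/N)·s²/n.
f = 1213/20594 = 0.05890065; Var(ȳ) = 0.94109935·29900/1213 = 23.19775.
Var(Ŷ) = 20594² · 23.19775 = 9.8384635 × 10^9.
SE(Ŷ) = √(9.8384635 × 10^9) = 99189.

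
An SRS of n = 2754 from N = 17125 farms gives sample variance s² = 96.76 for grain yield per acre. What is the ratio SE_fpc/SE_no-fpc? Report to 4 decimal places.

0.9161

f = n/N = 2754/17125 = 0.16081752.
SE_no-fpc = √(s²/n) = 0.18744159; SE_fpc = √((1−f)s²/n) = 0.17170944.
Ratio = √(1−f) = 0.91606904.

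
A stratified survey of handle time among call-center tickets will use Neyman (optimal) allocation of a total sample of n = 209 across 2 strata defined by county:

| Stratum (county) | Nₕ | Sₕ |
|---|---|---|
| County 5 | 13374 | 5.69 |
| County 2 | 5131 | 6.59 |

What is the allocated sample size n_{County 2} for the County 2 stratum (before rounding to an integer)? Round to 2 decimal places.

64.30

Neyman allocation: nₕ = n·NₕSₕ / Σⱼ NⱼSⱼ.
Σ NⱼSⱼ = 13374·5.69 + 5131·6.59 = 109911.35.
n_{County 2} = 209·5131·6.59 / 109911.35 = 64.30.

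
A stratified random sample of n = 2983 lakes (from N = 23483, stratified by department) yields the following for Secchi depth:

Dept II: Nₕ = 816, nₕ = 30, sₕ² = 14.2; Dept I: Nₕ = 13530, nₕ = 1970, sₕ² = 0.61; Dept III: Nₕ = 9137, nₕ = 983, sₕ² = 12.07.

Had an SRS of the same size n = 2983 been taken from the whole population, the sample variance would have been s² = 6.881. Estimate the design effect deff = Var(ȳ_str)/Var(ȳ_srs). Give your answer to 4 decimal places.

Var(ȳ_str) = Σ Wₕ²(1−fₕ)sₕ²/nₕ with Wₕ = Nₕ/23483:
  Dept II: (816/23483)²·(1−30/816)·14.2/30 = 5.5051941 × 10^-4
  Dept I: (13530/23483)²·(1−1970/13530)·0.61/1970 = 8.7823771 × 10^-5
  Dept III: (9137/23483)²·(1−983/9137)·12.07/983 = 0.0016589028
  → Var(ȳ_str) = 0.002297246.
Var(ȳ_srs) = (1 − 2983/23483)·6.881/2983 = 0.0020137177.
deff = 0.002297246 / 0.0020137177 = 1.1408.

1.1408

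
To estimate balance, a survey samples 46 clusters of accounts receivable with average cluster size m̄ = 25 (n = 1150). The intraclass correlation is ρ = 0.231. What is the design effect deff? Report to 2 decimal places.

6.54

deff = 1 + (25 − 1)·0.231 = 1 + 5.544 = 6.544.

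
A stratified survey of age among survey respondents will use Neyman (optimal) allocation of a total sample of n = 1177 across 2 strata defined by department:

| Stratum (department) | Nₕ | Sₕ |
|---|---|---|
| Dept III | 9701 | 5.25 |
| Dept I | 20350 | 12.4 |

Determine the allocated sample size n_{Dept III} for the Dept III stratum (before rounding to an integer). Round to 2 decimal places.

197.66

Neyman allocation: nₕ = n·NₕSₕ / Σⱼ NⱼSⱼ.
Σ NⱼSⱼ = 9701·5.25 + 20350·12.4 = 303270.25.
n_{Dept III} = 1177·9701·5.25 / 303270.25 = 197.66.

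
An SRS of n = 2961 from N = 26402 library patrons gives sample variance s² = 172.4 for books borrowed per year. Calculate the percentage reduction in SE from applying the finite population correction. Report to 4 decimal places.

f = n/N = 2961/26402 = 0.11215059.
SE_no-fpc = √(s²/n) = 0.24129561; SE_fpc = √((1−f)s²/n) = 0.22736263.
Ratio = √(1−f) = 0.94225761. Reduction = 100·(1 − 0.94225761) = 5.7742%.

5.7742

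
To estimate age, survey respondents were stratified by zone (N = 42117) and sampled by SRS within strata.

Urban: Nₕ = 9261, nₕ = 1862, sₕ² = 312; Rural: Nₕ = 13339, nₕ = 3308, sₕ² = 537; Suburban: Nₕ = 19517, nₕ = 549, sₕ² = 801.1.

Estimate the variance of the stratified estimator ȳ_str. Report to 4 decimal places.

Var(ȳ_str) = Σₕ Wₕ²(1 − fₕ)sₕ²/nₕ with Wₕ = Nₕ/N, N = 42117.
Urban: Wₕ = 0.21988746; term = 0.21988746²·(1 − 0.20105820)·312/1862 = 0.0064727819.
Rural: Wₕ = 0.31671297; term = 0.31671297²·(1 − 0.24799460)·537/3308 = 0.012245074.
Suburban: Wₕ = 0.46339958; term = 0.46339958²·(1 − 0.02812932)·801.1/549 = 0.30453284.
Sum = 0.3232507.

0.3233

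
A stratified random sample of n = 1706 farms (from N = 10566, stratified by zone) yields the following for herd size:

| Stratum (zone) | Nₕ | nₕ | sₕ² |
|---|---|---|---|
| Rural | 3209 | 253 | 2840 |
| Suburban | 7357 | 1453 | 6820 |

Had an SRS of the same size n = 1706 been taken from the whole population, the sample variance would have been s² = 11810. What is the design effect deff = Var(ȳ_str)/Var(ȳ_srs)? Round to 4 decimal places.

Var(ȳ_str) = Σ Wₕ²(1−fₕ)sₕ²/nₕ with Wₕ = Nₕ/10566:
  Rural: (3209/10566)²·(1−253/3209)·2840/253 = 0.95378558
  Suburban: (7357/10566)²·(1−1453/7357)·6820/1453 = 1.8261845
  → Var(ȳ_str) = 2.7799701.
Var(ȳ_srs) = (1 − 1706/10566)·11810/1706 = 5.8048899.
deff = 2.7799701 / 5.8048899 = 0.4789.

0.4789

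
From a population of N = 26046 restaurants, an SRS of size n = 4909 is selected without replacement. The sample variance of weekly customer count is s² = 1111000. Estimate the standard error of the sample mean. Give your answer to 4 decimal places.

13.5523

Under SRS without replacement, Var(ȳ) = (1 − f)·s²/n with f = n/N = 4909/26046 = 0.18847424.
Var(ȳ) = (1 − 0.18847424)·1111000/4909 = 0.81152576·226.31901 = 183.6637.
SE(ȳ) = √(183.6637) = 13.5523.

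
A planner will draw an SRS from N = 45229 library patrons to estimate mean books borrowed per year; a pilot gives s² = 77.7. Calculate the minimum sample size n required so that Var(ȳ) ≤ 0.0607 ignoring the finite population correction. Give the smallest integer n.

1281

Without fpc, n₀ = s²/D = 77.7/0.0607 = 1280.0659.
Rounding up, n = 1281.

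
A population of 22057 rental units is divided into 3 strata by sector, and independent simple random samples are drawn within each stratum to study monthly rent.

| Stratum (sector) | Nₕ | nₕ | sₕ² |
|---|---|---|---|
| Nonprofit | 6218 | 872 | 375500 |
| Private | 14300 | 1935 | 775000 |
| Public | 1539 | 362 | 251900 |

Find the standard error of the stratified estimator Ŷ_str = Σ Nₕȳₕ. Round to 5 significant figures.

293930

Var(Ŷ_str) = Σₕ Nₕ²(1 − fₕ)sₕ²/nₕ.
Nonprofit: 6218²·(1 − 872/6218)·375500/872 = 1.4314399 × 10^10.
Private: 14300²·(1 − 1935/14300)·775000/1935 = 7.081918 × 10^10.
Public: 1539²·(1 − 362/1539)·251900/362 = 1.2604763 × 10^9.
Sum = 8.6394055 × 10^10.
SE = √(8.6394055 × 10^10) = 293930.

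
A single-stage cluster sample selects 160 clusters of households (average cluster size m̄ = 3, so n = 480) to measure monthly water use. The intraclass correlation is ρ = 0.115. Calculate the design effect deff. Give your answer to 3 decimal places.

deff = 1 + (3 − 1)·0.115 = 1 + 0.23 = 1.23.

1.230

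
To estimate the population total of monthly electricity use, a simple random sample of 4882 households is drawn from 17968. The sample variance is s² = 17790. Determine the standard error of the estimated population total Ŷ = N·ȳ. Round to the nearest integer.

29271

Var(Ŷ) = N²·Var(ȳ) = N²·(1 − n/N)·s²/n.
f = 4882/17968 = 0.27170525; Var(ȳ) = 0.72829475·17790/4882 = 2.6539049.
Var(Ŷ) = 17968² · 2.6539049 = 8.5681061 × 10^8.
SE(Ŷ) = √(8.5681061 × 10^8) = 29271.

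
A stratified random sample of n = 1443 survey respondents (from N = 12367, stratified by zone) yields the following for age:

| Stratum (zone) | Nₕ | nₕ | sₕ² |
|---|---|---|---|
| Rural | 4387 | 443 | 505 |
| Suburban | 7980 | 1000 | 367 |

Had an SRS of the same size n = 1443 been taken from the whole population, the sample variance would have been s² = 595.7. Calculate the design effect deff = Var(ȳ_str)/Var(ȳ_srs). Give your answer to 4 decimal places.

0.7202

Var(ȳ_str) = Σ Wₕ²(1−fₕ)sₕ²/nₕ with Wₕ = Nₕ/12367:
  Rural: (4387/12367)²·(1−443/4387)·505/443 = 0.12896251
  Suburban: (7980/12367)²·(1−1000/7980)·367/1000 = 0.13365821
  → Var(ȳ_str) = 0.26262072.
Var(ȳ_srs) = (1 − 1443/12367)·595.7/1443 = 0.364652.
deff = 0.26262072 / 0.364652 = 0.7202.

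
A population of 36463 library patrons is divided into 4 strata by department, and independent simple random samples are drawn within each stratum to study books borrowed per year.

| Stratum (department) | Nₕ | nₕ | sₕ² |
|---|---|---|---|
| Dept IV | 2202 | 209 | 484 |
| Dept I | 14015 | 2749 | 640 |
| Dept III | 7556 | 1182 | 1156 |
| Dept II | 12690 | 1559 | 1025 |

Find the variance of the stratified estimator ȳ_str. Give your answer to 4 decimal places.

Var(ȳ_str) = Σₕ Wₕ²(1 − fₕ)sₕ²/nₕ with Wₕ = Nₕ/N, N = 36463.
Dept IV: Wₕ = 0.06038998; term = 0.06038998²·(1 − 0.09491371)·484/209 = 0.0076439686.
Dept I: Wₕ = 0.38436223; term = 0.38436223²·(1 − 0.19614699)·640/2749 = 0.027647972.
Dept III: Wₕ = 0.20722376; term = 0.20722376²·(1 − 0.15643197)·1156/1182 = 0.035427424.
Dept II: Wₕ = 0.34802402; term = 0.34802402²·(1 − 0.12285264)·1025/1559 = 0.069850378.
Sum = 0.14056974.

0.1406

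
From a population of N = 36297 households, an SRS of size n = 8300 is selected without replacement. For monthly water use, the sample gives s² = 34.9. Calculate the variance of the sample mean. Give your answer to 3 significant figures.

0.00324

Under SRS without replacement, Var(ȳ) = (1 − f)·s²/n with f = n/N = 8300/36297 = 0.22866904.
Var(ȳ) = (1 − 0.22866904)·34.9/8300 = 0.77133096·0.0042048193 = 0.0032433073.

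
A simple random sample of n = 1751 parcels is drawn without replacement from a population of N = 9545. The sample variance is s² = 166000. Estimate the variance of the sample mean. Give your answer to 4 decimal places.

Under SRS without replacement, Var(ȳ) = (1 − f)·s²/n with f = n/N = 1751/9545 = 0.18344683.
Var(ȳ) = (1 − 0.18344683)·166000/1751 = 0.81655317·94.80297 = 77.411665.

77.4117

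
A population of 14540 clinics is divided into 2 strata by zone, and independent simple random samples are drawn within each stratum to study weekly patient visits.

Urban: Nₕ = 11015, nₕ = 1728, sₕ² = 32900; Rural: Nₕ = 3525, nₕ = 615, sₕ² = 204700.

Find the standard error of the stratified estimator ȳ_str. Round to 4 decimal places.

Var(ȳ_str) = Σₕ Wₕ²(1 − fₕ)sₕ²/nₕ with Wₕ = Nₕ/N, N = 14540.
Urban: Wₕ = 0.75756534; term = 0.75756534²·(1 − 0.15687699)·32900/1728 = 9.2126229.
Rural: Wₕ = 0.24243466; term = 0.24243466²·(1 − 0.17446809)·204700/615 = 16.149758.
Sum = 25.362381.
SE = √(25.362381) = 5.0361.

5.0361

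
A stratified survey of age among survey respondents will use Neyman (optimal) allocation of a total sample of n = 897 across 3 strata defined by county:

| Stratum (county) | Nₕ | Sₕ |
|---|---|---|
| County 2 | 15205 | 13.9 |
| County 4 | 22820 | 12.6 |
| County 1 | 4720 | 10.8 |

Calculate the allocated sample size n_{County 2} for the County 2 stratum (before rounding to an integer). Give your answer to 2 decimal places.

Neyman allocation: nₕ = n·NₕSₕ / Σⱼ NⱼSⱼ.
Σ NⱼSⱼ = 15205·13.9 + 22820·12.6 + 4720·10.8 = 549857.5.
n_{County 2} = 897·15205·13.9 / 549857.5 = 344.78.

344.78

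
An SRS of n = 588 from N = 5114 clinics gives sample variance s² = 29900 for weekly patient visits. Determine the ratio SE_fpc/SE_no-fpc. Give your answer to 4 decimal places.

f = n/N = 588/5114 = 0.11497849.
SE_no-fpc = √(s²/n) = 7.1309424; SE_fpc = √((1−f)s²/n) = 6.7084756.
Ratio = √(1−f) = 0.94075582.

0.9408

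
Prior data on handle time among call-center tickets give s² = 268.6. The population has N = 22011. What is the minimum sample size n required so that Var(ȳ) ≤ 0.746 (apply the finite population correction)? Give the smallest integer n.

Without fpc, n₀ = s²/D = 268.6/0.746 = 360.0536.
With fpc, (1 − n/N)·s²/n ≤ D requires n ≥ n₀/(1 + n₀/N) = 360.0536/(1 + 360.0536/22011) = 354.2587.
Rounding up, n = 355.

355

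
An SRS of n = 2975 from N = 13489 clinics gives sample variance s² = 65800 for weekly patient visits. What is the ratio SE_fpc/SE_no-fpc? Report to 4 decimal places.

f = n/N = 2975/13489 = 0.22055008.
SE_no-fpc = √(s²/n) = 4.7029403; SE_fpc = √((1−f)s²/n) = 4.1520595.
Ratio = √(1−f) = 0.88286461.

0.8829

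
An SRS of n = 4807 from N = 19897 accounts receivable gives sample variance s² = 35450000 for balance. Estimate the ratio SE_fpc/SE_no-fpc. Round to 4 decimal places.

0.8709

f = n/N = 4807/19897 = 0.24159421.
SE_no-fpc = √(s²/n) = 85.875852; SE_fpc = √((1−f)s²/n) = 74.786271.
Ratio = √(1−f) = 0.87086497.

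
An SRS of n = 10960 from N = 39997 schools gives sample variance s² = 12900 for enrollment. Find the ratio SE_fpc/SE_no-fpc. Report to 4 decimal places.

0.8520

f = n/N = 10960/39997 = 0.27402055.
SE_no-fpc = √(s²/n) = 1.0848997; SE_fpc = √((1−f)s²/n) = 0.92438256.
Ratio = √(1−f) = 0.85204428.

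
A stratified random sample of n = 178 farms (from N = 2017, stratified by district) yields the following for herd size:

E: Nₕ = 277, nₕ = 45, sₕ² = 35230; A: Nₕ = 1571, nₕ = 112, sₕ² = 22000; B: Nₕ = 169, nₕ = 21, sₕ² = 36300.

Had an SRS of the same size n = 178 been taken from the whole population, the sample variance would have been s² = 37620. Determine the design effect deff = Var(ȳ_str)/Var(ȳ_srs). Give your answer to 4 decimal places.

Var(ȳ_str) = Σ Wₕ²(1−fₕ)sₕ²/nₕ with Wₕ = Nₕ/2017:
  E: (277/2017)²·(1−45/277)·35230/45 = 12.366764
  A: (1571/2017)²·(1−112/1571)·22000/112 = 110.66858
  B: (169/2017)²·(1−21/169)·36300/21 = 10.627325
  → Var(ȳ_str) = 133.66267.
Var(ȳ_srs) = (1 − 178/2017)·37620/178 = 192.69685.
deff = 133.66267 / 192.69685 = 0.6936.

0.6936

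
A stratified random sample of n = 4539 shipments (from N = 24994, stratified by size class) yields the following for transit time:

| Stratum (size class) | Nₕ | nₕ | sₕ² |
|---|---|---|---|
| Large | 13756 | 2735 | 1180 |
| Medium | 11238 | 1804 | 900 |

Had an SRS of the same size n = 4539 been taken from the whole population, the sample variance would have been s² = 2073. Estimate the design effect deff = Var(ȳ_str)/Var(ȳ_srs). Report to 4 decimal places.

0.5067

Var(ȳ_str) = Σ Wₕ²(1−fₕ)sₕ²/nₕ with Wₕ = Nₕ/24994:
  Large: (13756/24994)²·(1−2735/13756)·1180/2735 = 0.10470473
  Medium: (11238/24994)²·(1−1804/11238)·900/1804 = 0.084668009
  → Var(ȳ_str) = 0.18937274.
Var(ȳ_srs) = (1 − 4539/24994)·2073/4539 = 0.37376862.
deff = 0.18937274 / 0.37376862 = 0.5067.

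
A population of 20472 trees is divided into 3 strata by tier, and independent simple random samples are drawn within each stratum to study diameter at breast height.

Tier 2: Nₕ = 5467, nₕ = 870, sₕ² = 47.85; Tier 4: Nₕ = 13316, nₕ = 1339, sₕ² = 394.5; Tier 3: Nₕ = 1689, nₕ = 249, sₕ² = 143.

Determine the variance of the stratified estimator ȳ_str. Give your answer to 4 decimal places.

Var(ȳ_str) = Σₕ Wₕ²(1 − fₕ)sₕ²/nₕ with Wₕ = Nₕ/N, N = 20472.
Tier 2: Wₕ = 0.26704767; term = 0.26704767²·(1 − 0.15913664)·47.85/870 = 0.0032981144.
Tier 4: Wₕ = 0.65044939; term = 0.65044939²·(1 − 0.10055572)·394.5/1339 = 0.11211603.
Tier 3: Wₕ = 0.08250293; term = 0.08250293²·(1 − 0.14742451)·143/249 = 0.0033327926.
Sum = 0.11874694.

0.1187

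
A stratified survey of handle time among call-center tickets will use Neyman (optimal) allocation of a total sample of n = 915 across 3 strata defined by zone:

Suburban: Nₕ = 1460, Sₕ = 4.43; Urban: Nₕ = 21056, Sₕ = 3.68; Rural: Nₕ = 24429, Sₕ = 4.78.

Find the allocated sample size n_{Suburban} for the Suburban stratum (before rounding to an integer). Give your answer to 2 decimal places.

Neyman allocation: nₕ = n·NₕSₕ / Σⱼ NⱼSⱼ.
Σ NⱼSⱼ = 1460·4.43 + 21056·3.68 + 24429·4.78 = 200724.5.
n_{Suburban} = 915·1460·4.43 / 200724.5 = 29.48.

29.48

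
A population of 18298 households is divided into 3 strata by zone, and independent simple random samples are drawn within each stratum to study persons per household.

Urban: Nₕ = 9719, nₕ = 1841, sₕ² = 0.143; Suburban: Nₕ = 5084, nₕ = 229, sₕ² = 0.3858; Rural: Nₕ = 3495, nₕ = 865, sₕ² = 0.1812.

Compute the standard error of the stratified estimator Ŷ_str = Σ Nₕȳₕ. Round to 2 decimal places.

222.39

Var(Ŷ_str) = Σₕ Nₕ²(1 − fₕ)sₕ²/nₕ.
Urban: 9719²·(1 − 1841/9719)·0.143/1841 = 5947.2995.
Suburban: 5084²·(1 − 229/5084)·0.3858/229 = 41583.546.
Rural: 3495²·(1 − 865/3495)·0.1812/865 = 1925.5066.
Sum = 49456.352.
SE = √(49456.352) = 222.39.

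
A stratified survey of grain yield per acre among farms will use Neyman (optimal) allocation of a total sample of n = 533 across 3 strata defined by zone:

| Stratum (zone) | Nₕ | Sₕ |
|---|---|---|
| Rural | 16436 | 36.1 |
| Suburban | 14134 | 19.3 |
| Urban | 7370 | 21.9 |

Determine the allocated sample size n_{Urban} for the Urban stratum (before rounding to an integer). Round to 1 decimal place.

Neyman allocation: nₕ = n·NₕSₕ / Σⱼ NⱼSⱼ.
Σ NⱼSⱼ = 16436·36.1 + 14134·19.3 + 7370·21.9 = 1.0275288 × 10^6.
n_{Urban} = 533·7370·21.9 / (1.0275288 × 10^6) = 83.7.

83.7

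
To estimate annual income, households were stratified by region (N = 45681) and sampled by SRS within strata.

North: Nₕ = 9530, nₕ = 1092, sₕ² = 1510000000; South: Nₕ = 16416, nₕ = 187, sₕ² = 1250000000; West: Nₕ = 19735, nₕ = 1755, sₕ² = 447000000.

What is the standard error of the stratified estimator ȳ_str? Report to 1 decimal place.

Var(ȳ_str) = Σₕ Wₕ²(1 − fₕ)sₕ²/nₕ with Wₕ = Nₕ/N, N = 45681.
North: Wₕ = 0.20862065; term = 0.20862065²·(1 − 0.11458552)·1510000000/1092 = 53286.295.
South: Wₕ = 0.35936166; term = 0.35936166²·(1 − 0.01139133)·1250000000/187 = 853407.21.
West: Wₕ = 0.43201769; term = 0.43201769²·(1 − 0.08892830)·447000000/1755 = 43309.784.
Sum = 950003.29.
SE = √(950003.29) = 974.7.

974.7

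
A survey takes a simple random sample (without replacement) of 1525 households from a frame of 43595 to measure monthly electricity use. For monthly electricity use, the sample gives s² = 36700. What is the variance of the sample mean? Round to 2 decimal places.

Under SRS without replacement, Var(ȳ) = (1 − f)·s²/n with f = n/N = 1525/43595 = 0.03498108.
Var(ȳ) = (1 − 0.03498108)·36700/1525 = 0.96501892·24.065574 = 23.223734.

23.22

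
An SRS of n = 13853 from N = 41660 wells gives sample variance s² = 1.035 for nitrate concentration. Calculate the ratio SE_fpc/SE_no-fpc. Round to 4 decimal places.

0.8170

f = n/N = 13853/41660 = 0.33252520.
SE_no-fpc = √(s²/n) = 0.0086436716; SE_fpc = √((1−f)s²/n) = 0.0070618046.
Ratio = √(1−f) = 0.81699131.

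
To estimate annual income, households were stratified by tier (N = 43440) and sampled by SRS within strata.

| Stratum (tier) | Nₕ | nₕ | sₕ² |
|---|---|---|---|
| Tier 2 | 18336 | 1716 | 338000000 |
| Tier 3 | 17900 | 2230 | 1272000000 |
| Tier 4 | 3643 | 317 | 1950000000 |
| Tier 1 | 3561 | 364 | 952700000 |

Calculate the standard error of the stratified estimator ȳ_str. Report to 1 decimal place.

414.6

Var(ȳ_str) = Σₕ Wₕ²(1 − fₕ)sₕ²/nₕ with Wₕ = Nₕ/N, N = 43440.
Tier 2: Wₕ = 0.42209945; term = 0.42209945²·(1 − 0.09358639)·338000000/1716 = 31809.395.
Tier 3: Wₕ = 0.41206262; term = 0.41206262²·(1 − 0.12458101)·1272000000/2230 = 84786.097.
Tier 4: Wₕ = 0.08386280; term = 0.08386280²·(1 − 0.08701620)·1950000000/317 = 39498.184.
Tier 1: Wₕ = 0.08197514; term = 0.08197514²·(1 − 0.10221848)·952700000/364 = 15790.277.
Sum = 171883.95.
SE = √(171883.95) = 414.6.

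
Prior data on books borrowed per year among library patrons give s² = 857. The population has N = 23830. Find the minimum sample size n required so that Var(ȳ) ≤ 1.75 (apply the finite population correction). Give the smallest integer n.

480

Without fpc, n₀ = s²/D = 857/1.75 = 489.7143.
With fpc, (1 − n/N)·s²/n ≤ D requires n ≥ n₀/(1 + n₀/N) = 489.7143/(1 + 489.7143/23830) = 479.8532.
Rounding up, n = 480.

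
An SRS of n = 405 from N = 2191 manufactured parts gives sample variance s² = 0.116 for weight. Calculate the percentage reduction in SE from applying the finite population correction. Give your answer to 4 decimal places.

9.7142

f = n/N = 405/2191 = 0.18484710.
SE_no-fpc = √(s²/n) = 0.01692394; SE_fpc = √((1−f)s²/n) = 0.015279918.
Ratio = √(1−f) = 0.90285818. Reduction = 100·(1 − 0.90285818) = 9.7142%.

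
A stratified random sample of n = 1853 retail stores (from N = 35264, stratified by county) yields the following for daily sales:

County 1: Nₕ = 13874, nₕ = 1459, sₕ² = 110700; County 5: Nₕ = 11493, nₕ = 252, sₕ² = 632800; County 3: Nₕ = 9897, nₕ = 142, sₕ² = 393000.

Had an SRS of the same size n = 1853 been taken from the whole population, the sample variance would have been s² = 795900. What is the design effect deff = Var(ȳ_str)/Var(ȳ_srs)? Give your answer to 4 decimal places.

Var(ȳ_str) = Σ Wₕ²(1−fₕ)sₕ²/nₕ with Wₕ = Nₕ/35264:
  County 1: (13874/35264)²·(1−1459/13874)·110700/1459 = 10.509392
  County 5: (11493/35264)²·(1−252/11493)·632800/252 = 260.88021
  County 3: (9897/35264)²·(1−142/9897)·393000/142 = 214.86808
  → Var(ȳ_str) = 486.25768.
Var(ȳ_srs) = (1 − 1853/35264)·795900/1853 = 406.94994.
deff = 486.25768 / 406.94994 = 1.1949.

1.1949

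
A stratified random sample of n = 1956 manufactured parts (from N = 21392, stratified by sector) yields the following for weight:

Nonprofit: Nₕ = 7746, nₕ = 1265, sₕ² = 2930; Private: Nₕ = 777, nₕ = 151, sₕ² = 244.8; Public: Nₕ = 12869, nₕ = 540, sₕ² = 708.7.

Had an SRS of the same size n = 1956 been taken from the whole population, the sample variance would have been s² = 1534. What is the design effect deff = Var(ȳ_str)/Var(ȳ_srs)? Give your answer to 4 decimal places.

Var(ȳ_str) = Σ Wₕ²(1−fₕ)sₕ²/nₕ with Wₕ = Nₕ/21392:
  Nonprofit: (7746/21392)²·(1−1265/7746)·2930/1265 = 0.25409366
  Private: (777/21392)²·(1−151/777)·244.8/151 = 0.0017231657
  Public: (12869/21392)²·(1−540/12869)·708.7/540 = 0.45502845
  → Var(ȳ_str) = 0.71084528.
Var(ȳ_srs) = (1 − 1956/21392)·1534/1956 = 0.71254453.
deff = 0.71084528 / 0.71254453 = 0.9976.

0.9976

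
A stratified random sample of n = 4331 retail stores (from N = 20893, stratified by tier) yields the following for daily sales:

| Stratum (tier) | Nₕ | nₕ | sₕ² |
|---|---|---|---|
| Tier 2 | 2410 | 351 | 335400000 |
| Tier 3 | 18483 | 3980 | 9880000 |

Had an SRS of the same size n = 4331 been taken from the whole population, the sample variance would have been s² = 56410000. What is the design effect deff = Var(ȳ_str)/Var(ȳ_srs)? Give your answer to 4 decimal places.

Var(ȳ_str) = Σ Wₕ²(1−fₕ)sₕ²/nₕ with Wₕ = Nₕ/20893:
  Tier 2: (2410/20893)²·(1−351/2410)·335400000/351 = 10862.448
  Tier 3: (18483/20893)²·(1−3980/18483)·9880000/3980 = 1524.4128
  → Var(ȳ_str) = 12386.861.
Var(ȳ_srs) = (1 − 4331/20893)·56410000/4331 = 10324.758.
deff = 12386.861 / 10324.758 = 1.1997.

1.1997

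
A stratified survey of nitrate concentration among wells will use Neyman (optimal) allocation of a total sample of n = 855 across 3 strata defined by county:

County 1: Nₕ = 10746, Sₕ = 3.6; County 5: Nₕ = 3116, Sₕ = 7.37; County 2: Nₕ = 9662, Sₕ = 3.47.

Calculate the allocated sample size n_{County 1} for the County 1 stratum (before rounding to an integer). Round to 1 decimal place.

347.5

Neyman allocation: nₕ = n·NₕSₕ / Σⱼ NⱼSⱼ.
Σ NⱼSⱼ = 10746·3.6 + 3116·7.37 + 9662·3.47 = 95177.66.
n_{County 1} = 855·10746·3.6 / 95177.66 = 347.5.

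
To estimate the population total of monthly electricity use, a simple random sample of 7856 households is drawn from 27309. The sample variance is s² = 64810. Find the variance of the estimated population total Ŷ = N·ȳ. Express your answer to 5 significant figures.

Var(Ŷ) = N²·Var(ȳ) = N²·(1 − n/N)·s²/n.
f = 7856/27309 = 0.28767073; Var(ȳ) = 0.71232927·64810/7856 = 5.8765351.
Var(Ŷ) = 27309² · 5.8765351 = 4.3826111 × 10^9.

4.3826 × 10^9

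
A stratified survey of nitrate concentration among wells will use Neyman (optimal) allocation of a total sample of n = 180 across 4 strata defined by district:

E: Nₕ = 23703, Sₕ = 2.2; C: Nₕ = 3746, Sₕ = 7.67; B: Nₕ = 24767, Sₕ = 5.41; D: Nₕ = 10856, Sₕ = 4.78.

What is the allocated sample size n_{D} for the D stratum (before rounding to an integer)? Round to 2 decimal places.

Neyman allocation: nₕ = n·NₕSₕ / Σⱼ NⱼSⱼ.
Σ NⱼSⱼ = 23703·2.2 + 3746·7.67 + 24767·5.41 + 10856·4.78 = 266759.57.
n_{D} = 180·10856·4.78 / 266759.57 = 35.01.

35.01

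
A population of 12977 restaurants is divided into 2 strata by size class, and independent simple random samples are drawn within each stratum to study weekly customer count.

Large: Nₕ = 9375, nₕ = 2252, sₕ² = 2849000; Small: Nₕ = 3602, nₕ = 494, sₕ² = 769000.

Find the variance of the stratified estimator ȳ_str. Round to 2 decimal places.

605.14

Var(ȳ_str) = Σₕ Wₕ²(1 − fₕ)sₕ²/nₕ with Wₕ = Nₕ/N, N = 12977.
Large: Wₕ = 0.72243200; term = 0.72243200²·(1 − 0.24021333)·2849000/2252 = 501.66023.
Small: Wₕ = 0.27756800; term = 0.27756800²·(1 − 0.13714603)·769000/494 = 103.48455.
Sum = 605.14478.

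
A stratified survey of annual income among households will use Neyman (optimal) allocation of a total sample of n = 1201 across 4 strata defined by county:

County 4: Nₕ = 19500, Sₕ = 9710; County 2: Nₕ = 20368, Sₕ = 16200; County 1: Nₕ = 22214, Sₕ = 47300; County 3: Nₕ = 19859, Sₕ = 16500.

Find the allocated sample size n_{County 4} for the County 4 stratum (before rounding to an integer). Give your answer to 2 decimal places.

Neyman allocation: nₕ = n·NₕSₕ / Σⱼ NⱼSⱼ.
Σ NⱼSⱼ = 19500·9710 + 20368·16200 + 22214·47300 + 19859·16500 = 1.8977023 × 10^9.
n_{County 4} = 1201·19500·9710 / (1.8977023 × 10^9) = 119.83.

119.83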